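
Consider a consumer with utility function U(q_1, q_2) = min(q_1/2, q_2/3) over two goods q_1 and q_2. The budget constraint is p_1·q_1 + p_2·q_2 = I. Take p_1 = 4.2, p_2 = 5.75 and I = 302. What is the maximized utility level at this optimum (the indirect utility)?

Leontief preferences: the optimum is at the kink where q_1/2 = q_2/3, i.e. q_2 = (3/2)·q_1.
Budget: p_1·q_1 + p_2·(3/2)·q_1 = I, so (2·p_1 + 3·p_2)·q_1 = 2·I.
Demand: q_1*(p_1,p_2,I) = 2·I/(2·p_1 + 3·p_2), q_2* = 3·I/(2·p_1 + 3·p_2).
Here 2·4.2 + 3·5.75 = 25.65, giving q_1* = 23.5478 and q_2* = 35.3216.
Utility at the optimum: U(23.5478, 35.3216) = 11.7739.

V = 11.7739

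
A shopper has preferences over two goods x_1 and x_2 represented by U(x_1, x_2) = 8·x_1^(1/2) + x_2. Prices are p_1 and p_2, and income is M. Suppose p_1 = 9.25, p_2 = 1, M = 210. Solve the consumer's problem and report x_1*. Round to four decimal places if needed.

Utility is quasi-linear in x_2; the FOC for x_1 is 4/√x_1 = p_1/p_2.
Thus x_1* = (4·p_2/p_1)² — independent of M — with the rest of income spent on x_2.
Plugging in: x_1* = (4·1/9.25)² = 0.187.

x_1* = 0.187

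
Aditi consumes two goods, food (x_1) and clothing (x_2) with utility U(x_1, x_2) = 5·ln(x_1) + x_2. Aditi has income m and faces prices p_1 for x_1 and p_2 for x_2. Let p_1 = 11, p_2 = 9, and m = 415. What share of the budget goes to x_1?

MU_x_1 = 5/x_1, MU_x_2 = 1. Tangency: 5/x_1 = p_1/p_2.
So x_1*(p_1,p_2) = 5·p_2/p_1, independent of income; and x_2* = (m − 5·p_2)/p_2.
At the given prices: x_1* = 5·9/11 = 4.0909, and x_2* = 41.1111.
Expenditure on x_1: 11·4.0909 = 45; share = 0.1084.

share on x_1 = 0.1084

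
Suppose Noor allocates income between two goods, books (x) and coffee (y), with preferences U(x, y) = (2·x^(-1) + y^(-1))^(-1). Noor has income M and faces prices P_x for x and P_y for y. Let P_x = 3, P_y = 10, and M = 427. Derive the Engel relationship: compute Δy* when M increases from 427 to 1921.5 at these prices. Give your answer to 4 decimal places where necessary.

Δy* = 84.2163

MRS = MU_x/MU_y = 2·(y/x)^(2). Set equal to P_x/P_y.
Solve for the ratio: y/x = [(1/2)·P_x/P_y]^(0.5).
Substitute y = (y/x)·x into the budget: x* = M/(P_x + P_y·(y/x)).
Numerically y/x = 0.387298, so x* = 427/(3 + 10·0.387298) = 62.1273 and y* = 0.387298·62.1273 = 24.0618.
At M' = 1921.5: y* = 108.2781. Change: 108.2781 − 24.0618 = 84.2163.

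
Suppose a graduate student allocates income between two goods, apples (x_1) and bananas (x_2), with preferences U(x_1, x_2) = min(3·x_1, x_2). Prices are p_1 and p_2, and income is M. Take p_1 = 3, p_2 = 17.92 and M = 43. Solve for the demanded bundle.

With perfect complements, no substitution: consume in ratio x_1:x_2 = 1:3.
Budget: p_1·x_1 + p_2·3·x_1 = M, so (p_1 + 3·p_2)·x_1 = M.
Demand: x_1*(p_1,p_2,M) = M/(p_1 + 3·p_2), x_2* = 3·M/(p_1 + 3·p_2).
Here 3 + 3·17.92 = 56.76, giving x_1* = 0.7576 and x_2* = 2.2727.

x_1* = 0.7576, x_2* = 2.2727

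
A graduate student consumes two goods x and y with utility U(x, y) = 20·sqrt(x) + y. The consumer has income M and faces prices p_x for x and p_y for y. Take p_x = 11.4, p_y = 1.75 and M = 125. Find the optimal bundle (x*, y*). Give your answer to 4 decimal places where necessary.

Utility is quasi-linear in y; the FOC for x is 10/√x = p_x/p_y.
Solve: √x = 10·p_y/p_x, so x*(p_x,p_y) = (10·p_y/p_x)², and y* = (M − p_x·x*)/p_y.
Plugging in: x* = (10·1.75/11.4)² = 2.3565, y* = 56.0777.

x* = 2.3565, y* = 56.0777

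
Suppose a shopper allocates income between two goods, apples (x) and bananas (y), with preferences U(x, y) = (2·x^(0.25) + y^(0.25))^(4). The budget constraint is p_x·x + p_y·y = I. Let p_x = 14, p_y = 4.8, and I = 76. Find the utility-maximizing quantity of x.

MU_x ∝ 2·x^(-0.75), MU_y ∝ y^(-0.75), so MRS = 2·(y/x)^(0.75) = p_x/p_y.
Solve for the ratio: y/x = [(1/2)·p_x/p_y]^(4/3).
Substitute y = (y/x)·x into the budget: x* = I/(p_x + p_y·(y/x)).
Numerically y/x = 1.653772, so x* = 76/(14 + 4.8·1.653772) = 3.4643.

x* = 3.4643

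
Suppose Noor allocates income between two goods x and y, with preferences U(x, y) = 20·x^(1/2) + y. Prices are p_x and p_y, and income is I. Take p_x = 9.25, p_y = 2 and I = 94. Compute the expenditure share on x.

share on x = 0.46

MU_x = 10/√x, MU_y = 1. Tangency: 10/√x = p_x/p_y.
Thus x* = (10·p_y/p_x)² — independent of I — with the rest of income spent on y.
Plugging in: x* = (10·2/9.25)² = 4.6749, y* = 25.3784.
Expenditure on x: 9.25·4.6749 = 43.2432; share = 0.46.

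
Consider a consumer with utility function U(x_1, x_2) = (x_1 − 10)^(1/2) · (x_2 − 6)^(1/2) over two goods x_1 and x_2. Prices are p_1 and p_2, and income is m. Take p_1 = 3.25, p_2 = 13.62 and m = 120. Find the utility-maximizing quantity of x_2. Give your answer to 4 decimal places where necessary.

Let x_1' = x_1−10, x_2' = x_2−6. MRS = x_2'/x_1' = p_1/p_2.
After buying the subsistence bundle (10, 6), a share 0.5 of the remaining income goes to x_1: x_1* = 10 + 0.5·(m − 10p_1 − 6p_2)/p_1.
Discretionary income = 120 − 10·3.25 − 6·13.62 = 5.78; x_2* = 6 + 0.5·5.78/13.62 = 6.2122.

x_2* = 6.2122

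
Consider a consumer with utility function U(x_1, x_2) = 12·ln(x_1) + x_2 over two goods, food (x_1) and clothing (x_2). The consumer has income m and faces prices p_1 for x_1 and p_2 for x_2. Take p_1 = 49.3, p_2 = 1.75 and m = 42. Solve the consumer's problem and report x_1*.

x_1* = 0.426

MU_x_1 = 12/x_1, MU_x_2 = 1. Tangency: 12/x_1 = p_1/p_2.
So x_1*(p_1,p_2) = 12·p_2/p_1, independent of income; and x_2* = (m − 12·p_2)/p_2.
At the given prices: x_1* = 12·1.75/49.3 = 0.426.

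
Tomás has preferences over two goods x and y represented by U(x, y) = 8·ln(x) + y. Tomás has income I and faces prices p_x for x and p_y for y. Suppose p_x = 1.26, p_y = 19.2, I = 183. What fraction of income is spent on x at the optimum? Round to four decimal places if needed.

MU_x = 8/x, MU_y = 1. Tangency: 8/x = p_x/p_y.
So x*(p_x,p_y) = 8·p_y/p_x, independent of income; and y* = (I − 8·p_y)/p_y.
At the given prices: x* = 8·19.2/1.26 = 121.9048, and y* = 1.5312.
Expenditure on x: 1.26·121.9048 = 153.6; share = 0.8393.

share on x = 0.8393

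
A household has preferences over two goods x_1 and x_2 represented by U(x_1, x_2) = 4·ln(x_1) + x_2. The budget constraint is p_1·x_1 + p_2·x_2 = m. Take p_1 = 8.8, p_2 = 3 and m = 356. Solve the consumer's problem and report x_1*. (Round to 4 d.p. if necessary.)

x_1* = 1.3636

MU_x_1 = 4/x_1, MU_x_2 = 1. Tangency: 4/x_1 = p_1/p_2.
So x_1*(p_1,p_2) = 4·p_2/p_1, independent of income; and x_2* = (m − 4·p_2)/p_2.
At the given prices: x_1* = 4·3/8.8 = 1.3636.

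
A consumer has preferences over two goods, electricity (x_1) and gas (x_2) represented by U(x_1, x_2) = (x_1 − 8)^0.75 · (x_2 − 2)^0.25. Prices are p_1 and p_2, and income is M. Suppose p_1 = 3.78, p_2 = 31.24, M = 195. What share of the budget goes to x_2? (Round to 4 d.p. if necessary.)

share on x_2 = 0.4515

Let x_1' = x_1−8, x_2' = x_2−2. MRS = 3·x_2'/x_1' = p_1/p_2.
After buying the subsistence bundle (8, 2), a share 0.75 of the remaining income goes to x_1: x_1* = 8 + 0.75·(M − 8p_1 − 2p_2)/p_1.
Discretionary income = 195 − 8·3.78 − 2·31.24 = 102.28; x_1* = 8 + 0.75·102.28/3.78 = 28.2937; x_2* = 2 + 0.25·102.28/31.24 = 2.8185.
Expenditure on x_2: 31.24·2.8185 = 88.05; share = 0.4515.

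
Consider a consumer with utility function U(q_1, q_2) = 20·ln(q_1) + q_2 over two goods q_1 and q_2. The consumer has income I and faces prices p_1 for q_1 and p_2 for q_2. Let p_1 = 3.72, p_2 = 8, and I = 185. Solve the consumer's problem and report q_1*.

So q_1*(p_1,p_2) = 20·p_2/p_1, independent of income; and q_2* = (I − 20·p_2)/p_2.
At the given prices: q_1* = 20·8/3.72 = 43.0108.

q_1* = 43.0108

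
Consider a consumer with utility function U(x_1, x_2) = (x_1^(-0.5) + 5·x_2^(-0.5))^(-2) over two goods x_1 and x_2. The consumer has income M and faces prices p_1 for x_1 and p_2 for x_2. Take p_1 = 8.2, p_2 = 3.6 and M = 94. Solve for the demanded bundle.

MRS = MU_x_1/MU_x_2 = (1/5)·(x_2/x_1)^(1.5). Set equal to p_1/p_2.
Solve for the ratio: x_2/x_1 = [5·p_1/p_2]^(2/3).
Substitute x_2 = (x_2/x_1)·x_1 into the budget: x_1* = M/(p_1 + p_2·(x_2/x_1)).
Numerically x_2/x_1 = 5.061986, so x_1* = 94/(8.2 + 3.6·5.061986) = 3.5575 and x_2* = 5.061986·3.5575 = 18.0079.

x_1* = 3.5575, x_2* = 18.0079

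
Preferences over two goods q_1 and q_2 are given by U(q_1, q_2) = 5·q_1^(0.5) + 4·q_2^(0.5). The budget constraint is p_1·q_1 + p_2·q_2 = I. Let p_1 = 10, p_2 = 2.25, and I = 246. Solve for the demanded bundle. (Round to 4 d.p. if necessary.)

q_1* = 6.3988, q_2* = 80.894

MRS = MU_q_1/MU_q_2 = (5/4)·(q_2/q_1)^(0.5). Set equal to p_1/p_2.
Hence q_2/q_1 = ((4/5)·p_1/p_2)^(1/(0.5)), i.e. raised to the 2 power.
Substitute q_2 = (q_2/q_1)·q_1 into the budget: q_1* = I/(p_1 + p_2·(q_2/q_1)).
Numerically q_2/q_1 = 12.641975, so q_1* = 246/(10 + 2.25·12.641975) = 6.3988 and q_2* = 12.641975·6.3988 = 80.894.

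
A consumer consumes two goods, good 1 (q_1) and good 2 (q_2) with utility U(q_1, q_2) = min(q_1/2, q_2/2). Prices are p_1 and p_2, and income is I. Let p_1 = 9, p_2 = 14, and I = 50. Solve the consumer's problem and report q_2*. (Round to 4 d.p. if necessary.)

q_2* = 2.1739

Leontief preferences: the optimum is at the kink where q_1/2 = q_2/2, i.e. q_2 = q_1.
Budget: p_1·q_1 + p_2·q_1 = I, so (2·p_1 + 2·p_2)·q_1 = 2·I.
Demand: q_1*(p_1,p_2,I) = 2·I/(2·p_1 + 2·p_2), q_2* = 2·I/(2·p_1 + 2·p_2).
Here 2·9 + 2·14 = 46, giving q_2* = 2.1739.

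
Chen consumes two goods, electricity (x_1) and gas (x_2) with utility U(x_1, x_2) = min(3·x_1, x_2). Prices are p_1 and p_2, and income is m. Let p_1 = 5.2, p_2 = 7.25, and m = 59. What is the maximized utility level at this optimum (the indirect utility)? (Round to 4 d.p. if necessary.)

With perfect complements, no substitution: consume in ratio x_1:x_2 = 1:3.
Budget: p_1·x_1 + p_2·3·x_1 = m, so (p_1 + 3·p_2)·x_1 = m.
Demand: x_1*(p_1,p_2,m) = m/(p_1 + 3·p_2), x_2* = 3·m/(p_1 + 3·p_2).
Here 5.2 + 3·7.25 = 26.95, giving x_1* = 2.1892 and x_2* = 6.5677.
Utility at the optimum: U(2.1892, 6.5677) = 6.5677.

V = 6.5677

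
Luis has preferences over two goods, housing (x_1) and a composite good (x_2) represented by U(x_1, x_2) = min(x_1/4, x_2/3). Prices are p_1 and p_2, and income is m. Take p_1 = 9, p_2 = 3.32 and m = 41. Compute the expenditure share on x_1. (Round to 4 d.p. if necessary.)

With perfect complements, no substitution: consume in ratio x_1:x_2 = 4:3.
Budget: p_1·x_1 + p_2·(3/4)·x_1 = m, so (4·p_1 + 3·p_2)·x_1 = 4·m.
Demand: x_1*(p_1,p_2,m) = 4·m/(4·p_1 + 3·p_2), x_2* = 3·m/(4·p_1 + 3·p_2).
Here 4·9 + 3·3.32 = 45.96, giving x_1* = 3.5683 and x_2* = 2.6762.
Expenditure on x_1: 9·3.5683 = 32.1149; share = 0.7833.

share on x_1 = 0.7833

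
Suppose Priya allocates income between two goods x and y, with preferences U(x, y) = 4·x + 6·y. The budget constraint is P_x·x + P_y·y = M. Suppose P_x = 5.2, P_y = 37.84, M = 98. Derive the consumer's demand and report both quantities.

x* = 18.8462, y* = 0

Linear utility — the consumer picks whichever good has higher MU/price: 4/5.2 = 0.7692 vs 6/37.84 = 0.1586.
x gives more utility per dollar, so spend all income on x: x* = M/P_x, y* = 0.
Numerically: x* = 18.8462, y* = 0.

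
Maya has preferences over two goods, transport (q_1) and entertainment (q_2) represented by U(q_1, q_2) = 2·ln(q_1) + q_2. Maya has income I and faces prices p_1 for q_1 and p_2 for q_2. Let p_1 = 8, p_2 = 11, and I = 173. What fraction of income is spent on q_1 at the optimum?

So q_1*(p_1,p_2) = 2·p_2/p_1, independent of income; and q_2* = (I − 2·p_2)/p_2.
At the given prices: q_1* = 2·11/8 = 2.75, and q_2* = 13.7273.
Expenditure on q_1: 8·2.75 = 22; share = 0.1272.

share on q_1 = 0.1272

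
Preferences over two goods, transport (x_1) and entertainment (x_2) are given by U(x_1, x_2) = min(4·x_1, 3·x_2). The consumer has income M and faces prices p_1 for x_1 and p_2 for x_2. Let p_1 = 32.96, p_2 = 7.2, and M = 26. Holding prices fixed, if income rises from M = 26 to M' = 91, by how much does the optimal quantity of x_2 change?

Demand: x_1*(p_1,p_2,M) = 3·M/(3·p_1 + 4·p_2), x_2* = 4·M/(3·p_1 + 4·p_2).
Here 3·32.96 + 4·7.2 = 127.68, giving x_2* = 0.8145.
At M' = 91: x_2* = 2.8509. Change: 2.8509 − 0.8145 = 2.0363.

Δx_2* = 2.0363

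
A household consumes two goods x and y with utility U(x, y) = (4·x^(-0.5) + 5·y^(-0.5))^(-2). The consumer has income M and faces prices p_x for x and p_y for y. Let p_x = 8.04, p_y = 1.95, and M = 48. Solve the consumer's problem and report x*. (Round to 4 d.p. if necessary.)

x* = 3.4637

MRS = MU_x/MU_y = (4/5)·(y/x)^(1.5). Set equal to p_x/p_y.
Solve for the ratio: y/x = [(5/4)·p_x/p_y]^(2/3).
With the ratio pinned down, the budget gives x* = M/(p_x + p_y·(y/x)) and y* = (y/x)·x*.
Numerically y/x = 2.983694, so x* = 48/(8.04 + 1.95·2.983694) = 3.4637.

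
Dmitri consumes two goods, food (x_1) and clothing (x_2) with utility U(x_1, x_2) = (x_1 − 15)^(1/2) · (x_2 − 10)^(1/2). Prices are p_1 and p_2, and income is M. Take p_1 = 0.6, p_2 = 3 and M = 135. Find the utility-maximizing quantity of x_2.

x_2* = 26

Let x_1' = x_1−15, x_2' = x_2−10. MRS = x_2'/x_1' = p_1/p_2.
After buying the subsistence bundle (15, 10), a share 0.5 of the remaining income goes to x_1: x_1* = 15 + 0.5·(M − 15p_1 − 10p_2)/p_1.
Discretionary income = 135 − 15·0.6 − 10·3 = 96; x_2* = 10 + 0.5·96/3 = 26.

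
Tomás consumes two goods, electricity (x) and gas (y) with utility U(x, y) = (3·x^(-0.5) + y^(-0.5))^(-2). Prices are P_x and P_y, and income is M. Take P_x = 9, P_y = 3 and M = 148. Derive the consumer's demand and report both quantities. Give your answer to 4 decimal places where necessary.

x* = 12.3333, y* = 12.3333

MRS = MU_x/MU_y = 3·(y/x)^(1.5). Set equal to P_x/P_y.
Solve for the ratio: y/x = [(1/3)·P_x/P_y]^(2/3).
With the ratio pinned down, the budget gives x* = M/(P_x + P_y·(y/x)) and y* = (y/x)·x*.
Numerically y/x = 1, so x* = 148/(9 + 3·1) = 12.3333 and y* = 1·12.3333 = 12.3333.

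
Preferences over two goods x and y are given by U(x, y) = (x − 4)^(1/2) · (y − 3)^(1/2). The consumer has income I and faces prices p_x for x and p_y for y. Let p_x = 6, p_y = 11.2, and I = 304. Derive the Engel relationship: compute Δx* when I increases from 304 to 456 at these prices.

MRS = (y−3)/(x−4). Tangency with p_x/p_y gives y−3 = (p_x/p_y)·(x−4).
Substituting into the budget: x* = 4 + 0.5·(I − 4·p_x − 3·p_y)/p_x, and y* = 3 + 0.5·(…)/p_y.
Discretionary income = 304 − 4·6 − 3·11.2 = 246.4; x* = 4 + 0.5·246.4/6 = 24.5333.
At I' = 456: x* = 37.2. Change: 37.2 − 24.5333 = 12.6667.

Δx* = 12.6667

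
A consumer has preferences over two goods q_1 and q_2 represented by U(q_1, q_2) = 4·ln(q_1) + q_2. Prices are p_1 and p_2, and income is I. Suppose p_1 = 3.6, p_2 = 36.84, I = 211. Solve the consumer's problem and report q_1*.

q_1* = 40.9333

So q_1*(p_1,p_2) = 4·p_2/p_1, independent of income; and q_2* = (I − 4·p_2)/p_2.
At the given prices: q_1* = 4·36.84/3.6 = 40.9333.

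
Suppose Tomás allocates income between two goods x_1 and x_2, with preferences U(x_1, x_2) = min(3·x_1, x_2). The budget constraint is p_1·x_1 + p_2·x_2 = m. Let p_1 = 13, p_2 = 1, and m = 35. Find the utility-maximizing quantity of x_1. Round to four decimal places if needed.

Demand: x_1*(p_1,p_2,m) = m/(p_1 + 3·p_2), x_2* = 3·m/(p_1 + 3·p_2).
Here 13 + 3·1 = 16, giving x_1* = 2.1875.

x_1* = 2.1875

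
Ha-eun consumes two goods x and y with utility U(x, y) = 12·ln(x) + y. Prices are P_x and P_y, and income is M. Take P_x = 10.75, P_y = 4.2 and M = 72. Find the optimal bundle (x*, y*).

x* = 4.6884, y* = 5.1429

MU_x = 12/x, MU_y = 1. Tangency: 12/x = P_x/P_y.
So x*(P_x,P_y) = 12·P_y/P_x, independent of income; and y* = (M − 12·P_y)/P_y.
At the given prices: x* = 12·4.2/10.75 = 4.6884, and y* = 5.1429.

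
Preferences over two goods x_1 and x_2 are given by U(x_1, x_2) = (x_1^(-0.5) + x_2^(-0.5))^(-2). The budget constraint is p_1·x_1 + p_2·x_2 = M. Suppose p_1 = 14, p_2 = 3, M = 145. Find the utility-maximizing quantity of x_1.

x_1* = 6.4797

MRS = MU_x_1/MU_x_2 = (x_2/x_1)^(1.5). Set equal to p_1/p_2.
Solve for the ratio: x_2/x_1 = [p_1/p_2]^(2/3).
With the ratio pinned down, the budget gives x_1* = M/(p_1 + p_2·(x_2/x_1)) and x_2* = (x_2/x_1)·x_1*.
Numerically x_2/x_1 = 2.792573, so x_1* = 145/(14 + 3·2.792573) = 6.4797.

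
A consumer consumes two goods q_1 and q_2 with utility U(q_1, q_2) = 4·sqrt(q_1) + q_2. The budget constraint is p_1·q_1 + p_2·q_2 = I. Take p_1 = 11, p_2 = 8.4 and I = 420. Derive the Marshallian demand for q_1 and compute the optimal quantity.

MU_q_1 = 2/√q_1, MU_q_2 = 1. Tangency: 2/√q_1 = p_1/p_2.
Thus q_1* = (2·p_2/p_1)² — independent of I — with the rest of income spent on q_2.
Plugging in: q_1* = (2·8.4/11)² = 2.3326.

q_1* = 2.3326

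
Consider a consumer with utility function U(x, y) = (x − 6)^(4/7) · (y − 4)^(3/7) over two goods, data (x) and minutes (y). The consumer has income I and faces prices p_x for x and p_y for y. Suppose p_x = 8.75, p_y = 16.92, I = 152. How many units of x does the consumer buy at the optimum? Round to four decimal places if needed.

MRS = (4/3)·(y−4)/(x−6). Tangency with p_x/p_y gives y−4 = (3/4)·(p_x/p_y)·(x−6).
Substituting into the budget: x* = 6 + 4/7·(I − 6·p_x − 4·p_y)/p_x, and y* = 4 + 3/7·(…)/p_y.
Discretionary income = 152 − 6·8.75 − 4·16.92 = 31.82; x* = 6 + 4/7·31.82/8.75 = 8.078.

x* = 8.078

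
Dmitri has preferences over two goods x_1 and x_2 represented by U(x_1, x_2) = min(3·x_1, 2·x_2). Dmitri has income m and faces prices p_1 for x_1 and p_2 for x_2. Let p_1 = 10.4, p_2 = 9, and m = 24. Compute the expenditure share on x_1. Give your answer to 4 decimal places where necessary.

With perfect complements, no substitution: consume in ratio x_1:x_2 = 2:3.
Budget: p_1·x_1 + p_2·(3/2)·x_1 = m, so (2·p_1 + 3·p_2)·x_1 = 2·m.
Demand: x_1*(p_1,p_2,m) = 2·m/(2·p_1 + 3·p_2), x_2* = 3·m/(2·p_1 + 3·p_2).
Here 2·10.4 + 3·9 = 47.8, giving x_1* = 1.0042 and x_2* = 1.5063.
Expenditure on x_1: 10.4·1.0042 = 10.4435; share = 0.4351.

share on x_1 = 0.4351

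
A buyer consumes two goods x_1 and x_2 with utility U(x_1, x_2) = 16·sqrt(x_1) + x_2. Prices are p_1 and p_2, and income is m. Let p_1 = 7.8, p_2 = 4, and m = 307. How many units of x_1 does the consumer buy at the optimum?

x_1* = 16.831

Set MRS = p_1/p_2: 8·x_1^(−1/2) = p_1/p_2.
Solve: √x_1 = 8·p_2/p_1, so x_1*(p_1,p_2) = (8·p_2/p_1)², and x_2* = (m − p_1·x_1*)/p_2.
Plugging in: x_1* = (8·4/7.8)² = 16.831.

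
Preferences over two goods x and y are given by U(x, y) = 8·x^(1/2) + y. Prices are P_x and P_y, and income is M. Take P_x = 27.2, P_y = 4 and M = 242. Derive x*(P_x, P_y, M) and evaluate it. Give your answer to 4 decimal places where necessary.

Set MRS = P_x/P_y: 4·x^(−1/2) = P_x/P_y.
Thus x* = (4·P_y/P_x)² — independent of M — with the rest of income spent on y.
Plugging in: x* = (4·4/27.2)² = 0.346.

x* = 0.346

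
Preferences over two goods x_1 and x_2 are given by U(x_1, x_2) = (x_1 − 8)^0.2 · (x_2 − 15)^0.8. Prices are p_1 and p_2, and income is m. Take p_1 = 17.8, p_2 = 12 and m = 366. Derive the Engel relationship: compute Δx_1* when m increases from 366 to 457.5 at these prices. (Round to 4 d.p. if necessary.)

After buying the subsistence bundle (8, 15), a share 0.2 of the remaining income goes to x_1: x_1* = 8 + 0.2·(m − 8p_1 − 15p_2)/p_1.
Discretionary income = 366 − 8·17.8 − 15·12 = 43.6; x_1* = 8 + 0.2·43.6/17.8 = 8.4899.
At m' = 457.5: x_1* = 9.518. Change: 9.518 − 8.4899 = 1.0281.

Δx_1* = 1.0281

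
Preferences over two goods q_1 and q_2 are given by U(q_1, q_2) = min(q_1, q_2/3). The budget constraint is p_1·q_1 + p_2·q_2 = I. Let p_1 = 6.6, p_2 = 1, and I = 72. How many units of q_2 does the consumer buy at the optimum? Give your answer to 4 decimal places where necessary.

Demand: q_1*(p_1,p_2,I) = I/(p_1 + 3·p_2), q_2* = 3·I/(p_1 + 3·p_2).
Here 6.6 + 3·1 = 9.6, giving q_2* = 22.5.

q_2* = 22.5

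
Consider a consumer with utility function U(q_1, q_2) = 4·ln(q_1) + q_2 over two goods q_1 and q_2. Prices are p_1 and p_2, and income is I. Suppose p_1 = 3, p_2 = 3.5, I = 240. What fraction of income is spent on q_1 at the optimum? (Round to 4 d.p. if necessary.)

Set MRS = p_1/p_2: (4/q_1)/1 = p_1/p_2.
So q_1*(p_1,p_2) = 4·p_2/p_1, independent of income; and q_2* = (I − 4·p_2)/p_2.
At the given prices: q_1* = 4·3.5/3 = 4.6667, and q_2* = 64.5714.
Expenditure on q_1: 3·4.6667 = 14; share = 0.0583.

share on q_1 = 0.0583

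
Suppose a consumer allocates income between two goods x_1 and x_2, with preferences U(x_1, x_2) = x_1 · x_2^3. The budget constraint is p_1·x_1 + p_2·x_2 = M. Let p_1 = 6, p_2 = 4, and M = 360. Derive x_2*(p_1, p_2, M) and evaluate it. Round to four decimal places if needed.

x_2* = 67.5

Tangency: MRS = (1/3)·x_2/x_1 = p_1/p_2.
Rearranging, p_2·x_2 = 3·p_1·x_1. Substituting into the budget gives p_1·x_1·(1 + 3) = M.
Demand: x_1*(p_1,p_2,M) = 0.25·M/p_1 and x_2* = 0.75·M/p_2.
At p_1=6, p_2=4, M=360: x_2* = 0.75·360/4 = 67.5.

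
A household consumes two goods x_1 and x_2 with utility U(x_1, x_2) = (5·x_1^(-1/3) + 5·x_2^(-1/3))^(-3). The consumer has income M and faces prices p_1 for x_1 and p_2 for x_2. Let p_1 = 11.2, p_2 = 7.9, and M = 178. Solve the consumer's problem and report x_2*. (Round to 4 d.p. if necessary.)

x_2* = 10.7746

From the CES first-order condition, (x_2/x_1)^(4/3) = p_1/p_2.
Hence x_2/x_1 = (p_1/p_2)^(1/(4/3)), i.e. raised to the 0.75 power.
Substitute x_2 = (x_2/x_1)·x_1 into the budget: x_1* = M/(p_1 + p_2·(x_2/x_1)).
Numerically x_2/x_1 = 1.299251, so x_1* = 178/(11.2 + 7.9·1.299251) = 8.2929 and x_2* = 1.299251·8.2929 = 10.7746.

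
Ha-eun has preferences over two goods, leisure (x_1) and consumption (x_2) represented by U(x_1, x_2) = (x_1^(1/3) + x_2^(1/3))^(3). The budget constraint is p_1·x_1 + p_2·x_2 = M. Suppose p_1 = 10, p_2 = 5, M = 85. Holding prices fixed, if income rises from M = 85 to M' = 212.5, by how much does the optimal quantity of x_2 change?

MU_x_1 ∝ x_1^(-2/3), MU_x_2 ∝ x_2^(-2/3), so MRS = (x_2/x_1)^(2/3) = p_1/p_2.
Solve for the ratio: x_2/x_1 = [p_1/p_2]^(1.5).
With the ratio pinned down, the budget gives x_1* = M/(p_1 + p_2·(x_2/x_1)) and x_2* = (x_2/x_1)·x_1*.
Numerically x_2/x_1 = 2.828427, so x_1* = 85/(10 + 5·2.828427) = 3.5208 and x_2* = 2.828427·3.5208 = 9.9584.
At M' = 212.5: x_2* = 24.8959. Change: 24.8959 − 9.9584 = 14.9376.

Δx_2* = 14.9376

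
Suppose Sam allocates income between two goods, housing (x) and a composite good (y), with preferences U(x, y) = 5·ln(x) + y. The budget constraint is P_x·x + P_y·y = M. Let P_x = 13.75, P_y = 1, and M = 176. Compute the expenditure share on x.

MU_x = 5/x, MU_y = 1. Tangency: 5/x = P_x/P_y.
So x*(P_x,P_y) = 5·P_y/P_x, independent of income; and y* = (M − 5·P_y)/P_y.
At the given prices: x* = 5·1/13.75 = 0.3636, and y* = 171.
Expenditure on x: 13.75·0.3636 = 5; share = 0.0284.

share on x = 0.0284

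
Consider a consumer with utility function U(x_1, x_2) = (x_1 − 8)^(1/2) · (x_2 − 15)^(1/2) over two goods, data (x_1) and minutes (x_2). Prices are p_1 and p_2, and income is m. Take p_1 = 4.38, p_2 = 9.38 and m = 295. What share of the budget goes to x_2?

Discretionary income = 295 − 8·4.38 − 15·9.38 = 119.26; x_1* = 8 + 0.5·119.26/4.38 = 21.6142; x_2* = 15 + 0.5·119.26/9.38 = 21.3571.
Expenditure on x_2: 9.38·21.3571 = 200.33; share = 0.6791.

share on x_2 = 0.6791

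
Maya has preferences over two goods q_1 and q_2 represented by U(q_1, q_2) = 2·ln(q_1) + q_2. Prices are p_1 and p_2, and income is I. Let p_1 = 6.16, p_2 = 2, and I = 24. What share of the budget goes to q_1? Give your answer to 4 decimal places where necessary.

share on q_1 = 0.1667

MU_q_1 = 2/q_1, MU_q_2 = 1. Tangency: 2/q_1 = p_1/p_2.
So q_1*(p_1,p_2) = 2·p_2/p_1, independent of income; and q_2* = (I − 2·p_2)/p_2.
At the given prices: q_1* = 2·2/6.16 = 0.6494, and q_2* = 10.
Expenditure on q_1: 6.16·0.6494 = 4; share = 0.1667.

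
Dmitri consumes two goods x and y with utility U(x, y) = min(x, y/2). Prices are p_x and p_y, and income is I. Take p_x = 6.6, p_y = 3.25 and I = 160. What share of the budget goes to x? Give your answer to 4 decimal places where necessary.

share on x = 0.5038

Demand: x*(p_x,p_y,I) = I/(p_x + 2·p_y), y* = 2·I/(p_x + 2·p_y).
Here 6.6 + 2·3.25 = 13.1, giving x* = 12.2137 and y* = 24.4275.
Expenditure on x: 6.6·12.2137 = 80.6107; share = 0.5038.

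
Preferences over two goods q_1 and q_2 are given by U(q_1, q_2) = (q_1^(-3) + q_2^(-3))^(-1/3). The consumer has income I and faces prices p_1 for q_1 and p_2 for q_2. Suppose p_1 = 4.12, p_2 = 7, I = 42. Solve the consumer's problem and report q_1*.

q_1* = 4.0971

MU_q_1 ∝ q_1^(-4), MU_q_2 ∝ q_2^(-4), so MRS = (q_2/q_1)^(4) = p_1/p_2.
Solve for the ratio: q_2/q_1 = [p_1/p_2]^(0.25).
Substitute q_2 = (q_2/q_1)·q_1 into the budget: q_1* = I/(p_1 + p_2·(q_2/q_1)).
Numerically q_2/q_1 = 0.87589, so q_1* = 42/(4.12 + 7·0.87589) = 4.0971.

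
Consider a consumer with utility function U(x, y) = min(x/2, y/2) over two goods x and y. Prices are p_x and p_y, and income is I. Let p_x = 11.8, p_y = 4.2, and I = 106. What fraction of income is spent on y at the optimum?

share on y = 0.2625

With perfect complements, no substitution: consume in ratio x:y = 2:2.
Budget: p_x·x + p_y·x = I, so (2·p_x + 2·p_y)·x = 2·I.
Demand: x*(p_x,p_y,I) = 2·I/(2·p_x + 2·p_y), y* = 2·I/(2·p_x + 2·p_y).
Here 2·11.8 + 2·4.2 = 32, giving x* = 6.625 and y* = 6.625.
Expenditure on y: 4.2·6.625 = 27.825; share = 0.2625.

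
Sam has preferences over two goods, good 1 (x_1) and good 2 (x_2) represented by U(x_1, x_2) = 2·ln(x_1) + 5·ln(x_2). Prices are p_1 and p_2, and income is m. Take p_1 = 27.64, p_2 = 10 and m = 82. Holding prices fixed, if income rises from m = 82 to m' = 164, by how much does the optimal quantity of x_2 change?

Δx_2* = 5.8571

Tangency: MRS = (2/5)·x_2/x_1 = p_1/p_2.
Rearranging, p_2·x_2 = (5/2)·p_1·x_1. Substituting into the budget gives p_1·x_1·(1 + (5/2)) = m.
Demand: x_1*(p_1,p_2,m) = 2/7·m/p_1 and x_2* = 5/7·m/p_2.
At p_1=27.64, p_2=10, m=82: x_2* = 5/7·82/10 = 5.8571.
At m' = 164: x_2* = 11.7143. Change: 11.7143 − 5.8571 = 5.8571.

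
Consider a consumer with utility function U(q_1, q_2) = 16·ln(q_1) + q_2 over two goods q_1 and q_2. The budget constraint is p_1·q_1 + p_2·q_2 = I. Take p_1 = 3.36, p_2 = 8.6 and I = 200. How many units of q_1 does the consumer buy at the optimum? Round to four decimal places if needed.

Set MRS = p_1/p_2: (16/q_1)/1 = p_1/p_2.
So q_1*(p_1,p_2) = 16·p_2/p_1, independent of income; and q_2* = (I − 16·p_2)/p_2.
At the given prices: q_1* = 16·8.6/3.36 = 40.9524.

q_1* = 40.9524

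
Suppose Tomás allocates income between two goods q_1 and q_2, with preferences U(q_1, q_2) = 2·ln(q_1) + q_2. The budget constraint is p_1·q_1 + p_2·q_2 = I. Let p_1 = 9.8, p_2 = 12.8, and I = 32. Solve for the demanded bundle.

Set MRS = p_1/p_2: (2/q_1)/1 = p_1/p_2.
So q_1*(p_1,p_2) = 2·p_2/p_1, independent of income; and q_2* = (I − 2·p_2)/p_2.
At the given prices: q_1* = 2·12.8/9.8 = 2.6122, and q_2* = 0.5.

q_1* = 2.6122, q_2* = 0.5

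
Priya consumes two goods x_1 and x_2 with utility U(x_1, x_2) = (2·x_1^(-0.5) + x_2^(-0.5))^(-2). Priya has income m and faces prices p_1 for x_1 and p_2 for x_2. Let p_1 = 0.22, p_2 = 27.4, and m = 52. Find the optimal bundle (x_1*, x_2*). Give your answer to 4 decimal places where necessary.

x_1* = 57.0103, x_2* = 1.4401

MRS = MU_x_1/MU_x_2 = 2·(x_2/x_1)^(1.5). Set equal to p_1/p_2.
Hence x_2/x_1 = ((1/2)·p_1/p_2)^(1/(1.5)), i.e. raised to the 2/3 power.
With the ratio pinned down, the budget gives x_1* = m/(p_1 + p_2·(x_2/x_1)) and x_2* = (x_2/x_1)·x_1*.
Numerically x_2/x_1 = 0.02526, so x_1* = 52/(0.22 + 27.4·0.02526) = 57.0103 and x_2* = 0.02526·57.0103 = 1.4401.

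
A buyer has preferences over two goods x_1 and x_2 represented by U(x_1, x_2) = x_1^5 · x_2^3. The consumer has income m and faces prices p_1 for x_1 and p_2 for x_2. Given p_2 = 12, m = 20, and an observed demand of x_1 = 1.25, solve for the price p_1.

p_1 = 10

Tangency: MRS = (5/3)·x_2/x_1 = p_1/p_2.
So 5·p_2·x_2 = 3·p_1·x_1; combined with the budget, a share 0.625 of income goes to x_1.
Demand: x_1*(p_1,p_2,m) = 0.625·m/p_1 and x_2* = 0.375·m/p_2.
Set x_1* = 1.25 in the demand function and solve for p_1: p_1 = 10.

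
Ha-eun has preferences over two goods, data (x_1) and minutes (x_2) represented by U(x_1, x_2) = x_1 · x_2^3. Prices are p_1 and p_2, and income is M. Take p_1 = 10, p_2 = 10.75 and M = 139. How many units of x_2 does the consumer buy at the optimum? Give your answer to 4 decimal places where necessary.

x_2* = 9.6977

MU_x_1/MU_x_2 = (x_2)/(3·x_1); tangency sets this equal to p_1/p_2.
Rearranging, p_2·x_2 = 3·p_1·x_1. Substituting into the budget gives p_1·x_1·(1 + 3) = M.
Demand: x_1*(p_1,p_2,M) = 0.25·M/p_1 and x_2* = 0.75·M/p_2.
At p_1=10, p_2=10.75, M=139: x_2* = 0.75·139/10.75 = 9.6977.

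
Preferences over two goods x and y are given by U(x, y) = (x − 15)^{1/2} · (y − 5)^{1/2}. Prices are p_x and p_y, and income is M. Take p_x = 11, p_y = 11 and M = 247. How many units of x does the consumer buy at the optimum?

Let x' = x−15, y' = y−5. MRS = y'/x' = p_x/p_y.
After buying the subsistence bundle (15, 5), a share 0.5 of the remaining income goes to x: x* = 15 + 0.5·(M − 15p_x − 5p_y)/p_x.
Discretionary income = 247 − 15·11 − 5·11 = 27; x* = 15 + 0.5·27/11 = 16.2273.

x* = 16.2273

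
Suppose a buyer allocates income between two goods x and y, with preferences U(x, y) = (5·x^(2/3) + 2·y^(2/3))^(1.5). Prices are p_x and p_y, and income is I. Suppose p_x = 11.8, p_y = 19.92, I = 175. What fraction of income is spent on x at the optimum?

share on x = 0.978

MU_x ∝ 5·x^(-1/3), MU_y ∝ 2·y^(-1/3), so MRS = (5/2)·(y/x)^(1/3) = p_x/p_y.
Hence y/x = ((2/5)·p_x/p_y)^(1/(1/3)), i.e. raised to the 3 power.
With the ratio pinned down, the budget gives x* = I/(p_x + p_y·(y/x)) and y* = (y/x)·x*.
Numerically y/x = 0.013303, so x* = 175/(11.8 + 19.92·0.013303) = 14.5048 and y* = 0.013303·14.5048 = 0.193.
Expenditure on x: 11.8·14.5048 = 171.1562; share = 0.978.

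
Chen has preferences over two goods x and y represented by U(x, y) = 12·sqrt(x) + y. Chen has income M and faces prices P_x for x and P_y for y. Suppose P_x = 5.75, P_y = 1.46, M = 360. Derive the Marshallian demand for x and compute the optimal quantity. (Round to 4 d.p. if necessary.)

MU_x = 6/√x, MU_y = 1. Tangency: 6/√x = P_x/P_y.
Thus x* = (6·P_y/P_x)² — independent of M — with the rest of income spent on y.
Plugging in: x* = (6·1.46/5.75)² = 2.321.

x* = 2.321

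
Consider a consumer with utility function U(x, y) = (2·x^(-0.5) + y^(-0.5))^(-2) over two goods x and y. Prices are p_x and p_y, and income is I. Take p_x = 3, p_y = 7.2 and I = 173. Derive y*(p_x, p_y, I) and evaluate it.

MRS = MU_x/MU_y = 2·(y/x)^(1.5). Set equal to p_x/p_y.
Hence y/x = ((1/2)·p_x/p_y)^(1/(1.5)), i.e. raised to the 2/3 power.
Substitute y = (y/x)·x into the budget: x* = I/(p_x + p_y·(y/x)).
Numerically y/x = 0.35143, so x* = 173/(3 + 7.2·0.35143) = 31.2822 and y* = 0.35143·31.2822 = 10.9935.

y* = 10.9935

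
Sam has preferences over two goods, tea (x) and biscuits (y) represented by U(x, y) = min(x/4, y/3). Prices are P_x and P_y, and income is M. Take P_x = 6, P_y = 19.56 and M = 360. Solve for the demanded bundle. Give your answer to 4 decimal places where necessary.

x* = 17.4165, y* = 13.0624

Leontief preferences: the optimum is at the kink where x/4 = y/3, i.e. y = (3/4)·x.
Budget: P_x·x + P_y·(3/4)·x = M, so (4·P_x + 3·P_y)·x = 4·M.
Demand: x*(P_x,P_y,M) = 4·M/(4·P_x + 3·P_y), y* = 3·M/(4·P_x + 3·P_y).
Here 4·6 + 3·19.56 = 82.68, giving x* = 17.4165 and y* = 13.0624.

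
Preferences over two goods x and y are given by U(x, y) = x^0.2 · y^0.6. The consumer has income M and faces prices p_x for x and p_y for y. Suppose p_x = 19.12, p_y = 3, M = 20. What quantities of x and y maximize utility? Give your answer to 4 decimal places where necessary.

x* = 0.2615, y* = 5

Tangency: MRS = (1/3)·y/x = p_x/p_y.
Rearranging, p_y·y = 3·p_x·x. Substituting into the budget gives p_x·x·(1 + 3) = M.
Demand: x*(p_x,p_y,M) = 0.25·M/p_x and y* = 0.75·M/p_y.
At p_x=19.12, p_y=3, M=20: x* = 0.25·20/19.12 = 0.2615, y* = 5.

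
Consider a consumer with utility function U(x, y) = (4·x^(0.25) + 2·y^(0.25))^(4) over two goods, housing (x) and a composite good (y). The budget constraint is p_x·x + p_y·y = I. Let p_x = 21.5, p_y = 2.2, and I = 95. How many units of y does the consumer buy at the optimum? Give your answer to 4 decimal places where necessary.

y* = 19.8209

Substitute y = (y/x)·x into the budget: x* = I/(p_x + p_y·(y/x)).
Numerically y/x = 8.291779, so x* = 95/(21.5 + 2.2·8.291779) = 2.3904 and y* = 8.291779·2.3904 = 19.8209.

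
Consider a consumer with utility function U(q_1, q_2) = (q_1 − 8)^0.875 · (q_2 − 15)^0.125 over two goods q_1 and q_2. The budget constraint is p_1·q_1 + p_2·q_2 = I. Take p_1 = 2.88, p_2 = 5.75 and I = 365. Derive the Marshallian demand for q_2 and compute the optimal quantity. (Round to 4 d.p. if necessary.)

This is Cobb-Douglas in (q_1−8, q_2−15): tangency gives 0.875·p_2·(q_2−15) = 0.125·p_1·(q_1−8).
After buying the subsistence bundle (8, 15), a share 0.875 of the remaining income goes to q_1: q_1* = 8 + 0.875·(I − 8p_1 − 15p_2)/p_1.
Discretionary income = 365 − 8·2.88 − 15·5.75 = 255.71; q_2* = 15 + 0.125·255.71/5.75 = 20.5589.

q_2* = 20.5589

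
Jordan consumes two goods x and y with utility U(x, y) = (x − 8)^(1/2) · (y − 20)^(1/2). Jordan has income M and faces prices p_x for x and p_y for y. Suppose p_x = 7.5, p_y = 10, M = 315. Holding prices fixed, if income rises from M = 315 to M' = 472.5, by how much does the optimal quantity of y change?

Let x' = x−8, y' = y−20. MRS = y'/x' = p_x/p_y.
Substituting into the budget: x* = 8 + 0.5·(M − 8·p_x − 20·p_y)/p_x, and y* = 20 + 0.5·(…)/p_y.
Discretionary income = 315 − 8·7.5 − 20·10 = 55; y* = 20 + 0.5·55/10 = 22.75.
At M' = 472.5: y* = 30.625. Change: 30.625 − 22.75 = 7.875.

Δy* = 7.875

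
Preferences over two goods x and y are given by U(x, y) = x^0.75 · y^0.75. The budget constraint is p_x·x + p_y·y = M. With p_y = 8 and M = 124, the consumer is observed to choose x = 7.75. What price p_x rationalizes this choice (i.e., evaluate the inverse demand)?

p_x = 8

MU_x/MU_y = (0.75·y)/(0.75·x); tangency sets this equal to p_x/p_y.
So 0.75·p_y·y = 0.75·p_x·x; combined with the budget, a share 0.5 of income goes to x.
Demand: x*(p_x,p_y,M) = 0.5·M/p_x and y* = 0.5·M/p_y.
Set x* = 7.75 in the demand function and solve for p_x: p_x = 8.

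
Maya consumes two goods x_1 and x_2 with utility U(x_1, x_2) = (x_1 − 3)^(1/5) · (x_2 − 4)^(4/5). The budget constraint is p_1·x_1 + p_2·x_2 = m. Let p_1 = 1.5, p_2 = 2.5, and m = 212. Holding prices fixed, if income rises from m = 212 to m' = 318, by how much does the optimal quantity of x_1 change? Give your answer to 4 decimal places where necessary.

After buying the subsistence bundle (3, 4), a share 0.2 of the remaining income goes to x_1: x_1* = 3 + 0.2·(m − 3p_1 − 4p_2)/p_1.
Discretionary income = 212 − 3·1.5 − 4·2.5 = 197.5; x_1* = 3 + 0.2·197.5/1.5 = 29.3333.
At m' = 318: x_1* = 43.4667. Change: 43.4667 − 29.3333 = 14.1333.

Δx_1* = 14.1333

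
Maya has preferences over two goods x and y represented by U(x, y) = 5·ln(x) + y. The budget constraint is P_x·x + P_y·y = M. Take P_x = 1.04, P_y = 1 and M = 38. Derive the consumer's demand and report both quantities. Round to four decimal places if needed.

x* = 4.8077, y* = 33

Set MRS = P_x/P_y: (5/x)/1 = P_x/P_y.
So x*(P_x,P_y) = 5·P_y/P_x, independent of income; and y* = (M − 5·P_y)/P_y.
At the given prices: x* = 5·1/1.04 = 4.8077, and y* = 33.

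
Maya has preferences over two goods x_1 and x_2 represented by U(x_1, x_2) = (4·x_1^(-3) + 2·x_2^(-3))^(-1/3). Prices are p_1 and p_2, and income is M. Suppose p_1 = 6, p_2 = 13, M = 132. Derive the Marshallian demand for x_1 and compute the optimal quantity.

From the CES first-order condition, 2·(x_2/x_1)^(4) = p_1/p_2.
Hence x_2/x_1 = ((1/2)·p_1/p_2)^(1/(4)), i.e. raised to the 0.25 power.
Substitute x_2 = (x_2/x_1)·x_1 into the budget: x_1* = M/(p_1 + p_2·(x_2/x_1)).
Numerically x_2/x_1 = 0.693098, so x_1* = 132/(6 + 13·0.693098) = 8.794.

x_1* = 8.794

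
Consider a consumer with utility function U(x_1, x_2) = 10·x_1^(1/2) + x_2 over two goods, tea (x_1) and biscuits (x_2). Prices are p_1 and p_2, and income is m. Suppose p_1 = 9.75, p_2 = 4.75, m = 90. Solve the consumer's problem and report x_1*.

x_1* = 5.9336

Set MRS = p_1/p_2: 5·x_1^(−1/2) = p_1/p_2.
Solve: √x_1 = 5·p_2/p_1, so x_1*(p_1,p_2) = (5·p_2/p_1)², and x_2* = (m − p_1·x_1*)/p_2.
Plugging in: x_1* = (5·4.75/9.75)² = 5.9336.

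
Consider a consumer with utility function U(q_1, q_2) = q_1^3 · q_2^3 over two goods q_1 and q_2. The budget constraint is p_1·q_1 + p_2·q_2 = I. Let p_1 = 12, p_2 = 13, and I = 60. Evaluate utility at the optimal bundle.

V = 192.0232

Tangency: MRS = q_2/q_1 = p_1/p_2.
Rearranging, p_2·q_2 = p_1·q_1. Substituting into the budget gives p_1·q_1·(1 + 1) = I.
Demand: q_1*(p_1,p_2,I) = 0.5·I/p_1 and q_2* = 0.5·I/p_2.
At p_1=12, p_2=13, I=60: q_1* = 0.5·60/12 = 2.5, q_2* = 2.3077.
Utility at the optimum: U(2.5, 2.3077) = 192.0232.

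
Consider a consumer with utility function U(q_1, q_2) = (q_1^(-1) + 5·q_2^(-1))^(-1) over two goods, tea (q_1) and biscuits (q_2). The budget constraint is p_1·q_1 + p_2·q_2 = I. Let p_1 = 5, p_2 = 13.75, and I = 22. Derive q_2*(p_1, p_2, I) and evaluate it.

Substitute q_2 = (q_2/q_1)·q_1 into the budget: q_1* = I/(p_1 + p_2·(q_2/q_1)).
Numerically q_2/q_1 = 1.3484, so q_1* = 22/(5 + 13.75·1.3484) = 0.9346 and q_2* = 1.3484·0.9346 = 1.2602.

q_2* = 1.2602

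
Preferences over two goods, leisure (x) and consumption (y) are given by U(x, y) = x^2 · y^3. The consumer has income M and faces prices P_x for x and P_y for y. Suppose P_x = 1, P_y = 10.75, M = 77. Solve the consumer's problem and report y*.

Demand: x*(P_x,P_y,M) = 0.4·M/P_x and y* = 0.6·M/P_y.
At P_x=1, P_y=10.75, M=77: y* = 0.6·77/10.75 = 4.2977.

y* = 4.2977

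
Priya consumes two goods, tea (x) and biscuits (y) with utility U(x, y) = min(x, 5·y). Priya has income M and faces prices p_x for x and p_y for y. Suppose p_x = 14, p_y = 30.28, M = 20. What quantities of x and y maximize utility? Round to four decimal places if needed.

x* = 0.9972, y* = 0.1994

With perfect complements, no substitution: consume in ratio x:y = 5:1.
Budget: p_x·x + p_y·(1/5)·x = M, so (5·p_x + p_y)·x = 5·M.
Demand: x*(p_x,p_y,M) = 5·M/(5·p_x + p_y), y* = M/(5·p_x + p_y).
Here 5·14 + 30.28 = 100.28, giving x* = 0.9972 and y* = 0.1994.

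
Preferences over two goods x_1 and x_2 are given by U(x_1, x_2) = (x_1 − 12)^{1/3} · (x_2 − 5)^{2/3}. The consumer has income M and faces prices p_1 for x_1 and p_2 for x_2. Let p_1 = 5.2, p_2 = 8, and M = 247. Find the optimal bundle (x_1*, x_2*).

MRS = (1/2)·(x_2−5)/(x_1−12). Tangency with p_1/p_2 gives x_2−5 = 2·(p_1/p_2)·(x_1−12).
After buying the subsistence bundle (12, 5), a share 1/3 of the remaining income goes to x_1: x_1* = 12 + 1/3·(M − 12p_1 − 5p_2)/p_1.
Discretionary income = 247 − 12·5.2 − 5·8 = 144.6; x_1* = 12 + 1/3·144.6/5.2 = 21.2692; x_2* = 5 + 2/3·144.6/8 = 17.05.

x_1* = 21.2692, x_2* = 17.05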